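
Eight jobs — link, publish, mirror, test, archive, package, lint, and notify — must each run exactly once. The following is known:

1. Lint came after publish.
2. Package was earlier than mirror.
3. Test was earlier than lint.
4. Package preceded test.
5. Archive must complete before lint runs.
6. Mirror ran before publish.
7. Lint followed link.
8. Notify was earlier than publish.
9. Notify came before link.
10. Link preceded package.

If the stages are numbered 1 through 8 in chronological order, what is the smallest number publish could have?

5

Link, mirror, notify, and package must all come before publish — 4 forced predecessors.
Nothing else is forced ahead of publish, so its earliest slot is position 4 + 1 = 5.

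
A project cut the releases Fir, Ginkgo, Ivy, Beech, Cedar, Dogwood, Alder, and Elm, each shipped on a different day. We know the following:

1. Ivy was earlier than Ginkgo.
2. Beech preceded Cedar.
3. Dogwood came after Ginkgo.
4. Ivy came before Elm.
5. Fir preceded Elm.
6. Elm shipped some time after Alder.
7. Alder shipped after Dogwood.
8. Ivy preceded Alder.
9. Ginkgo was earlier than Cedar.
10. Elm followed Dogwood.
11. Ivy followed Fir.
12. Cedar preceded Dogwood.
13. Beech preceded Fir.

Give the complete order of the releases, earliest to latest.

Beech, Fir, Ivy, Ginkgo, Cedar, Dogwood, Alder, Elm

The constraints fix every adjacent pair, so only one ordering works:
Beech → Fir → Ivy → Ginkgo → Cedar → Dogwood → Alder → Elm.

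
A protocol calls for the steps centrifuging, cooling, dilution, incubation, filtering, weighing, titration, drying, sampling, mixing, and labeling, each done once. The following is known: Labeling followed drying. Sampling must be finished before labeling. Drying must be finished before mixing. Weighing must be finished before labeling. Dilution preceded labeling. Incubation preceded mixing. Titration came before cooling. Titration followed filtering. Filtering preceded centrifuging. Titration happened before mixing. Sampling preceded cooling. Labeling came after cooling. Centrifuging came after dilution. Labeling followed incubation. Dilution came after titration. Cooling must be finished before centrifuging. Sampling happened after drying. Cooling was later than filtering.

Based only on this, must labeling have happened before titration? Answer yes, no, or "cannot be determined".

Tracing the constraints gives titration → cooling → labeling, so titration must come before labeling.
That means labeling cannot be before titration.

no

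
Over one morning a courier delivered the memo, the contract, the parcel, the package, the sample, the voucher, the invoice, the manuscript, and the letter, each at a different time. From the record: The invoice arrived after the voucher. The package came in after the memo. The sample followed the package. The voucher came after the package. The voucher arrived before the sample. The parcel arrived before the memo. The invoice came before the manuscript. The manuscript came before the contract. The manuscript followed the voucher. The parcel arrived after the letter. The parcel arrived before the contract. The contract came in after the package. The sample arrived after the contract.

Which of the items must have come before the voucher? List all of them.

Directly stated before the voucher: the package.
The letter reaches the voucher via the letter → the parcel → the memo → the package → the voucher.
The memo reaches the voucher via the memo → the package → the voucher.
The parcel reaches the voucher via the parcel → the memo → the package → the voucher.
No chain forces the manuscript (or any of the others) ahead of the voucher.

the letter, the memo, the package, the parcel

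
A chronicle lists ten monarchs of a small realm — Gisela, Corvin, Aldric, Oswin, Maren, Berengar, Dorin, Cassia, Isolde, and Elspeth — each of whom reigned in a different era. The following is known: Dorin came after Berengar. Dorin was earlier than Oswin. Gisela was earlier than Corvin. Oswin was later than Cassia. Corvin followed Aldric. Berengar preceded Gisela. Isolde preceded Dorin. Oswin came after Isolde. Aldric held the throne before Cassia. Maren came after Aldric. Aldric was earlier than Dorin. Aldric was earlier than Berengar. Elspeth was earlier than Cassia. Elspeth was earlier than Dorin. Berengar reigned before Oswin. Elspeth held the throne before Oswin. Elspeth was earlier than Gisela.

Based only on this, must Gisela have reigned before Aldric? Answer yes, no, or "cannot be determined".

no

Tracing the constraints gives Aldric → Berengar → Gisela, so Aldric must come before Gisela.
That means Gisela cannot be before Aldric.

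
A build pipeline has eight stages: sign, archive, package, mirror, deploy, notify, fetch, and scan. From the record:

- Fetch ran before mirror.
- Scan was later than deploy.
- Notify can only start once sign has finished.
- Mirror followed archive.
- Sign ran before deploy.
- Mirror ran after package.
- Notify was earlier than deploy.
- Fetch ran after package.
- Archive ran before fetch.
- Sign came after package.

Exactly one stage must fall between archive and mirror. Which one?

fetch

Tracing the constraints gives archive → fetch → mirror, so fetch sits after archive and before mirror.
No other stage is forced both after archive and before mirror.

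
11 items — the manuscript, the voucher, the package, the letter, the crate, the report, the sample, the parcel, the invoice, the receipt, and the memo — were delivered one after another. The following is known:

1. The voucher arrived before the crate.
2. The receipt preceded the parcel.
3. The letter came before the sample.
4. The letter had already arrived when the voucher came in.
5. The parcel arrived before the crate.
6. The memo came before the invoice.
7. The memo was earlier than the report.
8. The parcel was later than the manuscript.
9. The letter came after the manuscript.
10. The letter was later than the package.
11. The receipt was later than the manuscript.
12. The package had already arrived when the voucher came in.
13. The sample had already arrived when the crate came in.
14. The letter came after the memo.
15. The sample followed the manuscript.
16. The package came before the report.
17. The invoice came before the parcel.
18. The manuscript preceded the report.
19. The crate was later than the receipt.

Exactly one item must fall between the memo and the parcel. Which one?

the invoice

Tracing the constraints gives the memo → the invoice → the parcel, so the invoice sits after the memo and before the parcel.
No other item is forced both after the memo and before the parcel.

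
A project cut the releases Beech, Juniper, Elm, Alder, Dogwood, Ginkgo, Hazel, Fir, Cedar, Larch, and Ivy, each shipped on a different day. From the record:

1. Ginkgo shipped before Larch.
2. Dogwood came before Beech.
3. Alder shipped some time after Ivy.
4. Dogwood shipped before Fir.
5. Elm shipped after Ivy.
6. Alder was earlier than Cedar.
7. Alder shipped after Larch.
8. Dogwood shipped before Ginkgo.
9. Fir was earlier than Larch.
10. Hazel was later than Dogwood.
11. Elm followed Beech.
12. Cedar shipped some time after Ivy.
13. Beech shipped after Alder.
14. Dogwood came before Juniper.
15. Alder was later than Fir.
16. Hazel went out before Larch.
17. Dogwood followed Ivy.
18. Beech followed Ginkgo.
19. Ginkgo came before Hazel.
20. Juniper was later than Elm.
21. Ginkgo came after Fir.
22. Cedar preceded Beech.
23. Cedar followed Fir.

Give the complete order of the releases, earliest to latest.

The constraints fix every adjacent pair, so only one ordering works:
Ivy → Dogwood → Fir → Ginkgo → Hazel → Larch → Alder → Cedar → Beech → Elm → Juniper.

Ivy, Dogwood, Fir, Ginkgo, Hazel, Larch, Alder, Cedar, Beech, Elm, Juniper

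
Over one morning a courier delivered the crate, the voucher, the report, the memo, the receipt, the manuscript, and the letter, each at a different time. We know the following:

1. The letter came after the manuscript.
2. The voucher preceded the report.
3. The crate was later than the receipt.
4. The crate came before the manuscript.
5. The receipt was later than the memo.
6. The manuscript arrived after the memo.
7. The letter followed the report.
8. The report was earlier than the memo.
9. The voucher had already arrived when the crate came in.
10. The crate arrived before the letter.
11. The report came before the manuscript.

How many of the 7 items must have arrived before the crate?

4

Directly stated before the crate: the receipt and the voucher.
The memo reaches the crate via the memo → the receipt → the crate.
The report reaches the crate via the report → the memo → the receipt → the crate.
That's the memo, the receipt, the report, and the voucher — 4 in all.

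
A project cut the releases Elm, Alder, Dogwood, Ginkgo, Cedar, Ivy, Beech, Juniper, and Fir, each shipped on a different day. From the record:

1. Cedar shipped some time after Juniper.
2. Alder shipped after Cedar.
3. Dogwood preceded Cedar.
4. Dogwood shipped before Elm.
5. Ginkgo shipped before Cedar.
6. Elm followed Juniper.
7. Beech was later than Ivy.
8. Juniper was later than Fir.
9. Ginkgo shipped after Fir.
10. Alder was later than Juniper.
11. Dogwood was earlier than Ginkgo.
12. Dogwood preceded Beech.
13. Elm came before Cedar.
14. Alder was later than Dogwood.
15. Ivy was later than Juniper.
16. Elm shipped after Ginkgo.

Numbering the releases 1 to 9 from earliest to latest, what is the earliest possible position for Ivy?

Fir and Juniper must both come before Ivy — 2 forced predecessors.
Nothing else is forced ahead of Ivy, so its earliest slot is position 2 + 1 = 3.

3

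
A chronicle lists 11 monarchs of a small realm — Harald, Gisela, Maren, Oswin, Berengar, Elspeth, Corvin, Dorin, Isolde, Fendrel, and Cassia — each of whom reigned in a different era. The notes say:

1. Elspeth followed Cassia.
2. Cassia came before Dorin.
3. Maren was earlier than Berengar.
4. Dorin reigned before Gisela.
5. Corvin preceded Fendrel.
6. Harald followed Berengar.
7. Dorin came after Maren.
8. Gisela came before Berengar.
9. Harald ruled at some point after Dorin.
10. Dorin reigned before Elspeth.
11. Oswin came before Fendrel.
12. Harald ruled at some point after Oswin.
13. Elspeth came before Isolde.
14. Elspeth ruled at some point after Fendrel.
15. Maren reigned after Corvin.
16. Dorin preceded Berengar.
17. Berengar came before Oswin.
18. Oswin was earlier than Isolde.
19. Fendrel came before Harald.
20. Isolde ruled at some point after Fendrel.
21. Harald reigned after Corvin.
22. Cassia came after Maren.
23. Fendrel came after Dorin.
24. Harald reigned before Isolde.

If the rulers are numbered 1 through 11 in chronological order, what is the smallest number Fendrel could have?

Berengar, Cassia, Corvin, Dorin, Gisela, Maren, and Oswin must all come before Fendrel — 7 forced predecessors.
Nothing else is forced ahead of Fendrel, so their earliest slot is position 7 + 1 = 8.

8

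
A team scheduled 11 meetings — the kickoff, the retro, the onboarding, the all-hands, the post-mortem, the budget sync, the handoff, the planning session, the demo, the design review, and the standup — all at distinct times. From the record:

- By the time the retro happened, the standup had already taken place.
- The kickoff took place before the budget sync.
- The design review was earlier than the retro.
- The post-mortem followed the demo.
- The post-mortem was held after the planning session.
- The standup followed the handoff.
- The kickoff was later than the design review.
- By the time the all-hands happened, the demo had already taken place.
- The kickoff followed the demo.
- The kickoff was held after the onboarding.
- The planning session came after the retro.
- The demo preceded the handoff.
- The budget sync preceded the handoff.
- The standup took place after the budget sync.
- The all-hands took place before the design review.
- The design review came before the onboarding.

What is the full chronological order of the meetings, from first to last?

The constraints fix every adjacent pair, so only one ordering works:
the demo → the all-hands → the design review → the onboarding → the kickoff → the budget sync → the handoff → the standup → the retro → the planning session → the post-mortem.

the demo, the all-hands, the design review, the onboarding, the kickoff, the budget sync, the handoff, the standup, the retro, the planning session, the post-mortem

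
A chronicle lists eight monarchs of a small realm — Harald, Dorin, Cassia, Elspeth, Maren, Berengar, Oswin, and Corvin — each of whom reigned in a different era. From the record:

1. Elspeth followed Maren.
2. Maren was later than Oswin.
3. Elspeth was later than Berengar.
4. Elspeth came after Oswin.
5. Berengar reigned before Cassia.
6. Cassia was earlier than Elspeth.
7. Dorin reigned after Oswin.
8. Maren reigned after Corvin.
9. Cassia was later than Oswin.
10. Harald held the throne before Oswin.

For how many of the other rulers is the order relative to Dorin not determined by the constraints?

Forced before Dorin: Harald and Oswin.
That leaves Berengar, Cassia, Corvin, Elspeth, and Maren with no forced order relative to Dorin — 5.

5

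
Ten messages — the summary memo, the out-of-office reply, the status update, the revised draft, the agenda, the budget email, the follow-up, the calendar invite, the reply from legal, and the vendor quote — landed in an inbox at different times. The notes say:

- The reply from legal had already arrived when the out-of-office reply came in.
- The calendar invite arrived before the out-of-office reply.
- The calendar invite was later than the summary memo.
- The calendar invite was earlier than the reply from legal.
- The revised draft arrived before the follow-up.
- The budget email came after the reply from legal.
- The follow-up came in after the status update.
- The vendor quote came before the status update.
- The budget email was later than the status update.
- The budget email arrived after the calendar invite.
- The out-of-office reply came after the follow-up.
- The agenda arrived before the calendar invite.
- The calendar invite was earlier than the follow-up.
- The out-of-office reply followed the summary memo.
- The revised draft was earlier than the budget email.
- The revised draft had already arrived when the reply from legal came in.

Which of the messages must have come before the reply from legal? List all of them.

Directly stated before the reply from legal: the calendar invite and the revised draft.
The agenda reaches the reply from legal via the agenda → the calendar invite → the reply from legal.
The summary memo reaches the reply from legal via the summary memo → the calendar invite → the reply from legal.
No chain forces the out-of-office reply (or any of the others) ahead of the reply from legal.

the agenda, the calendar invite, the revised draft, the summary memo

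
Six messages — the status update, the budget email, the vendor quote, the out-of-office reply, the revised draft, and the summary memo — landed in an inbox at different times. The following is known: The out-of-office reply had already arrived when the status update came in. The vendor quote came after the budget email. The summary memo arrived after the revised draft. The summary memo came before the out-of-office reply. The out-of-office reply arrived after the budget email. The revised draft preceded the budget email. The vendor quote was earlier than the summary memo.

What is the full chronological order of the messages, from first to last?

The constraints fix every adjacent pair, so only one ordering works:
the revised draft → the budget email → the vendor quote → the summary memo → the out-of-office reply → the status update.

the revised draft, the budget email, the vendor quote, the summary memo, the out-of-office reply, the status update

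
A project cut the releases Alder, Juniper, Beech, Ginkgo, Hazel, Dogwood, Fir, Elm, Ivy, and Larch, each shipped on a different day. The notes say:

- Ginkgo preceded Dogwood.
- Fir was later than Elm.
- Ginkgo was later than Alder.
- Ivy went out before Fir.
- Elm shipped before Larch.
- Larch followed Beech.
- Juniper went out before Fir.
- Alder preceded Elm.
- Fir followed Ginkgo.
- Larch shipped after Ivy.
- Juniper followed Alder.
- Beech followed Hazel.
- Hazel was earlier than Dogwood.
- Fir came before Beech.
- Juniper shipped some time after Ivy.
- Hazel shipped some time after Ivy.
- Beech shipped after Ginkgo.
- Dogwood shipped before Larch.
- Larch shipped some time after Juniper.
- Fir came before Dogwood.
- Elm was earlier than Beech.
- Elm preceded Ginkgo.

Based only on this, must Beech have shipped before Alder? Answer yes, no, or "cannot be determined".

no

Tracing the constraints gives Alder → Elm → Beech, so Alder must come before Beech.
That means Beech cannot be before Alder.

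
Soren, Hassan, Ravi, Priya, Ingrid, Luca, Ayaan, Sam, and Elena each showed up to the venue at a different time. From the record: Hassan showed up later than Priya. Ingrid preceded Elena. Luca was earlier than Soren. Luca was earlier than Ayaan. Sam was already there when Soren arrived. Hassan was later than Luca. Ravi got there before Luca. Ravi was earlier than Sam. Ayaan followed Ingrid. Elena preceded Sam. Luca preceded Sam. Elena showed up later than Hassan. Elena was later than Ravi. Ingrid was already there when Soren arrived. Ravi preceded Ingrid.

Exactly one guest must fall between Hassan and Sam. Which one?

Elena

Tracing the constraints gives Hassan → Elena → Sam, so Elena sits after Hassan and before Sam.
No other guest is forced both after Hassan and before Sam.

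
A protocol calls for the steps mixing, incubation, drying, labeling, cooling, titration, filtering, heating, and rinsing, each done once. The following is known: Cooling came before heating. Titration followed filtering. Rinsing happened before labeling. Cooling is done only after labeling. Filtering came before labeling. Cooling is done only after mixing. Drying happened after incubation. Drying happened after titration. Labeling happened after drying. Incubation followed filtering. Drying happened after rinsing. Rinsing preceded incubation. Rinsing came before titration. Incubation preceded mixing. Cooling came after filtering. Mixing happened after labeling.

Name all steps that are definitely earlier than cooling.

Directly stated before cooling: filtering, labeling, and mixing.
Drying reaches cooling via drying → labeling → cooling.
Incubation reaches cooling via incubation → mixing → cooling.
Rinsing reaches cooling via rinsing → labeling → cooling.
Likewise titration reaches cooling by chaining the stated constraints.

drying, filtering, incubation, labeling, mixing, rinsing, titration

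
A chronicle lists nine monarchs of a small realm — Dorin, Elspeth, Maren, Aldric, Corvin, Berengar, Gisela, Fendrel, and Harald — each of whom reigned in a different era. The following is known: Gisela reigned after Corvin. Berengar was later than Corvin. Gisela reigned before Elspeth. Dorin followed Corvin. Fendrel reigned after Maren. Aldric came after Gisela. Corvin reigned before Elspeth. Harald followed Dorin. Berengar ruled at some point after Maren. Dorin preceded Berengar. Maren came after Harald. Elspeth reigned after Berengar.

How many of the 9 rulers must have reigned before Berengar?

4

Directly stated before Berengar: Corvin, Dorin, and Maren.
Harald reaches Berengar via Harald → Maren → Berengar.
That's Corvin, Dorin, Harald, and Maren — 4 in all.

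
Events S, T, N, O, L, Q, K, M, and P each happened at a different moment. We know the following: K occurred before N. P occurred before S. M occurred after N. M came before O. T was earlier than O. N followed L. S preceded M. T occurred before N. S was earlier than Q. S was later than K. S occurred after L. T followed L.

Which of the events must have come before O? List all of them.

Directly stated before O: M and T.
K reaches O via K → N → M → O.
L reaches O via L → T → O.
N reaches O via N → M → O.
Likewise P and S each reach O by chaining the stated constraints.
No chain forces Q ahead of O.

K, L, M, N, P, S, T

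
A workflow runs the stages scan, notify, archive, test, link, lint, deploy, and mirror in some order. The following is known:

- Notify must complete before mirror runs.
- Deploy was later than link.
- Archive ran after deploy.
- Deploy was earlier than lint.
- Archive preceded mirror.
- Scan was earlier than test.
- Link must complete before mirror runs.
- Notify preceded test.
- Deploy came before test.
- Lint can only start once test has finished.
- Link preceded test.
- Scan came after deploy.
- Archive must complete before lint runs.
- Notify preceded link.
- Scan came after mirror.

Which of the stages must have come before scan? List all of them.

archive, deploy, link, mirror, notify

Directly stated before scan: deploy and mirror.
Archive reaches scan via archive → mirror → scan.
Link reaches scan via link → deploy → scan.
Notify reaches scan via notify → mirror → scan.
No chain forces test (or any of the others) ahead of scan.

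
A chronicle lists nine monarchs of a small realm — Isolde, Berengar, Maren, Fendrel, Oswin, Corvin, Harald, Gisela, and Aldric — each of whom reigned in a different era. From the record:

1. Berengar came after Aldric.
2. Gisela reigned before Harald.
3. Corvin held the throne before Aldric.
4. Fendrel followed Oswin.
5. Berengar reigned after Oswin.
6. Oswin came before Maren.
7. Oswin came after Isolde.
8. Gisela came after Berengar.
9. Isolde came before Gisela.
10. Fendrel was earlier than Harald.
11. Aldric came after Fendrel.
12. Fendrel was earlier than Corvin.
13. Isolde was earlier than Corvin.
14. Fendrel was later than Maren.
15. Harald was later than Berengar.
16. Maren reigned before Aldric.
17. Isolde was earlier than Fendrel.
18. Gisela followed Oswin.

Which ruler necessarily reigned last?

Every other ruler has a chain of constraints placing them before Harald, so Harald is last.

Harald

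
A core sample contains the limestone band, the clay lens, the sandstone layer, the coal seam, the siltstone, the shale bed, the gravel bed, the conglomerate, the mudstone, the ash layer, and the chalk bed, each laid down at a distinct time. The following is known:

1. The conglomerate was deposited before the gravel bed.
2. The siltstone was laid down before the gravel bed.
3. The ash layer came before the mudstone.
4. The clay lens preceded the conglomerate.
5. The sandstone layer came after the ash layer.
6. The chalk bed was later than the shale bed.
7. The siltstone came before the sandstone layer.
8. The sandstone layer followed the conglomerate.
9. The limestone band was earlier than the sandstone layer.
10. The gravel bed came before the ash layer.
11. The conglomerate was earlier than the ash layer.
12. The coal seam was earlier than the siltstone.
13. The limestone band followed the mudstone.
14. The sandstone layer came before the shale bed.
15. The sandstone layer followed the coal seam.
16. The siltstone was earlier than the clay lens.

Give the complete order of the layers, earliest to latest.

The constraints fix every adjacent pair, so only one ordering works:
the coal seam → the siltstone → the clay lens → the conglomerate → the gravel bed → the ash layer → the mudstone → the limestone band → the sandstone layer → the shale bed → the chalk bed.

the coal seam, the siltstone, the clay lens, the conglomerate, the gravel bed, the ash layer, the mudstone, the limestone band, the sandstone layer, the shale bed, the chalk bed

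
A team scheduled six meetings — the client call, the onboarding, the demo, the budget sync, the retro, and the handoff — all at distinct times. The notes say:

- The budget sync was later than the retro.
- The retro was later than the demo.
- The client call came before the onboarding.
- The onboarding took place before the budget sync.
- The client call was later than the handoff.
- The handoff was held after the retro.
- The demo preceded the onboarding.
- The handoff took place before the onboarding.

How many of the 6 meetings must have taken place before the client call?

3

Directly stated before the client call: the handoff.
The demo reaches the client call via the demo → the retro → the handoff → the client call.
The retro reaches the client call via the retro → the handoff → the client call.
That's the demo, the handoff, and the retro — 3 in all.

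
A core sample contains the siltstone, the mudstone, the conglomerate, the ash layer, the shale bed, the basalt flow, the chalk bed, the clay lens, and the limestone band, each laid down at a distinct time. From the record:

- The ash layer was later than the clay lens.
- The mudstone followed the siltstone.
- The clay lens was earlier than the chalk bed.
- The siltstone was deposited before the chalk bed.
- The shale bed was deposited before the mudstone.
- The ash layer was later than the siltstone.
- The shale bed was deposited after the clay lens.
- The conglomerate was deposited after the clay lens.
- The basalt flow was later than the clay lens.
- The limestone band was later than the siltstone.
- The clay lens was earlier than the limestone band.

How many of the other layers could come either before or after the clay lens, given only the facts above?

Forced after the clay lens: the ash layer, the basalt flow, the chalk bed, the conglomerate, the limestone band, the mudstone, and the shale bed.
That leaves the siltstone with no forced order relative to the clay lens — 1.

1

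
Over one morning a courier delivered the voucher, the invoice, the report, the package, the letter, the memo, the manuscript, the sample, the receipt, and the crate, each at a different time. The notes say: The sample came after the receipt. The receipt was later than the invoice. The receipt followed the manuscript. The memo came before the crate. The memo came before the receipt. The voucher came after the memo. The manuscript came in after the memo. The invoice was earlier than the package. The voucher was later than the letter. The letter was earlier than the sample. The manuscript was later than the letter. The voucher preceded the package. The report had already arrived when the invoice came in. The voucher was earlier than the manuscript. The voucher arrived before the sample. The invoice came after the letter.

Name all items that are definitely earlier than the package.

the invoice, the letter, the memo, the report, the voucher

Directly stated before the package: the invoice and the voucher.
The letter reaches the package via the letter → the voucher → the package.
The memo reaches the package via the memo → the voucher → the package.
The report reaches the package via the report → the invoice → the package.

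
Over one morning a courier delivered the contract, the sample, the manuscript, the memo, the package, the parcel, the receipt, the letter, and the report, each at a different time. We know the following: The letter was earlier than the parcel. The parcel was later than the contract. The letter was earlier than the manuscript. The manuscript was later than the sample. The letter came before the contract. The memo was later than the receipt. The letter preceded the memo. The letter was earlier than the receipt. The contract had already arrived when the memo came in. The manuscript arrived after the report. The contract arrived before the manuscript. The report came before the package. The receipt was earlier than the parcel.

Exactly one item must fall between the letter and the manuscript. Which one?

the contract

Tracing the constraints gives the letter → the contract → the manuscript, so the contract sits after the letter and before the manuscript.
No other item is forced both after the letter and before the manuscript.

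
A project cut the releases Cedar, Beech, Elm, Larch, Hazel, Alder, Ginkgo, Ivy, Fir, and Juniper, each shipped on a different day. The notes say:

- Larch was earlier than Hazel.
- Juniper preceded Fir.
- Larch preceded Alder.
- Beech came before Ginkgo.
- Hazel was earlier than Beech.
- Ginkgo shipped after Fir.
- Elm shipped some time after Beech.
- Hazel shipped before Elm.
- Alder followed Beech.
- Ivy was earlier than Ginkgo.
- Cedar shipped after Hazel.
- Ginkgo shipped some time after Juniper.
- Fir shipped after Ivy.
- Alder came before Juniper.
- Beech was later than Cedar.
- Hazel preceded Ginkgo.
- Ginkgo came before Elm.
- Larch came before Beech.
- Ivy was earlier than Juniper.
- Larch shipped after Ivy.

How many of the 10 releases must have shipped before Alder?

Directly stated before Alder: Beech and Larch.
Cedar reaches Alder via Cedar → Beech → Alder.
Hazel reaches Alder via Hazel → Beech → Alder.
Ivy reaches Alder via Ivy → Larch → Alder.
No chain forces Fir (or any of the others) ahead of Alder.
That's Beech, Cedar, Hazel, Ivy, and Larch — 5 in all.

5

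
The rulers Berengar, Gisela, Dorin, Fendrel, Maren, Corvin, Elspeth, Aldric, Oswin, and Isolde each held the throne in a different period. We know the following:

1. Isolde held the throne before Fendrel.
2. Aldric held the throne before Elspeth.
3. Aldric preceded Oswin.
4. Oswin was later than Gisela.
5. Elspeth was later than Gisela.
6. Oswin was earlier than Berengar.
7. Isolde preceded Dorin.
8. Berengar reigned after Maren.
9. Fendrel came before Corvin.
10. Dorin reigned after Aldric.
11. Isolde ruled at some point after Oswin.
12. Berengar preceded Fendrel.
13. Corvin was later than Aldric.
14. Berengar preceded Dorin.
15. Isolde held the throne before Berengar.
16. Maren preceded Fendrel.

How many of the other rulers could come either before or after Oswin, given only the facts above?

Forced before Oswin: Aldric and Gisela; forced after Oswin: Berengar, Corvin, Dorin, Fendrel, and Isolde.
That leaves Elspeth and Maren with no forced order relative to Oswin — 2.

2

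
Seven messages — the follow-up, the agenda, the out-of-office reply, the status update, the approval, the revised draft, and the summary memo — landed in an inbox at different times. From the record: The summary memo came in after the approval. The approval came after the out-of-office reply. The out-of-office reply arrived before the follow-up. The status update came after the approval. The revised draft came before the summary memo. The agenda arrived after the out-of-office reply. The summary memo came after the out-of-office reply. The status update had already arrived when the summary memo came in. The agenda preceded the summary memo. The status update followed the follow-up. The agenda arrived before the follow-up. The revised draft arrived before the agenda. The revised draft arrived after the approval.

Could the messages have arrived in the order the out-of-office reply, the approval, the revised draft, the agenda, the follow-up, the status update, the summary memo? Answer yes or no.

yes

Check each stated constraint against the proposed order — e.g. the approval is ahead of the summary memo; the out-of-office reply is ahead of the summary memo. Every pair is in the required order; nothing is violated.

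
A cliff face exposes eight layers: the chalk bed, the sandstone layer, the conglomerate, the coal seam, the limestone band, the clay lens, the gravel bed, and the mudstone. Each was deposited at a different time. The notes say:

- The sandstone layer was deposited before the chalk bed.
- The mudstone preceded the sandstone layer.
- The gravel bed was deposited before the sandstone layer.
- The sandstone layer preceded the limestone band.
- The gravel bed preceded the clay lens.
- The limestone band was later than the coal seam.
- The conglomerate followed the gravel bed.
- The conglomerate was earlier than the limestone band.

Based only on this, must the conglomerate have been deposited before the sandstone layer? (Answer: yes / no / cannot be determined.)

cannot be determined

No chain of stated constraints runs from the conglomerate to the sandstone layer, and none runs from the sandstone layer to the conglomerate either.
So the relative order of the conglomerate and the sandstone layer is not fixed by the given facts.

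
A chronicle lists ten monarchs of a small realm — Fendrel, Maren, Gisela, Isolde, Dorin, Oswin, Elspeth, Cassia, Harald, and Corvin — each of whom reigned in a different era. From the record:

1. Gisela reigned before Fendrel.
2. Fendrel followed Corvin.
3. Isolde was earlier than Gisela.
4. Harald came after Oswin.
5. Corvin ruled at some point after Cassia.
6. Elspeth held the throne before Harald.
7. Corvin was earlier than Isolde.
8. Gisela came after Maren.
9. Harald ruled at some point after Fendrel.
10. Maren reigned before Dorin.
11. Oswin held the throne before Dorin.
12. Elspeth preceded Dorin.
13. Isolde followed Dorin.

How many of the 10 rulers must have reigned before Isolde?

6

Directly stated before Isolde: Corvin and Dorin.
Cassia reaches Isolde via Cassia → Corvin → Isolde.
Elspeth reaches Isolde via Elspeth → Dorin → Isolde.
Maren reaches Isolde via Maren → Dorin → Isolde.
Likewise Oswin reaches Isolde by chaining the stated constraints.
That's Cassia, Corvin, Dorin, Elspeth, Maren, and Oswin — 6 in all.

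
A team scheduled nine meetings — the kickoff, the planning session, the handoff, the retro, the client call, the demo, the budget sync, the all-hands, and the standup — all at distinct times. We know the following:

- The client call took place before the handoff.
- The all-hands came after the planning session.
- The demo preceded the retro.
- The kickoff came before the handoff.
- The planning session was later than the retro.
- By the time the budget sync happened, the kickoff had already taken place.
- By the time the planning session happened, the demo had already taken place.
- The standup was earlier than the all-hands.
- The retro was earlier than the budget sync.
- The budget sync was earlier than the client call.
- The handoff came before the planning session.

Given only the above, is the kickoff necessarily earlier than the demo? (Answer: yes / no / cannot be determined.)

No chain of stated constraints runs from the kickoff to the demo, and none runs from the demo to the kickoff either.
So the relative order of the kickoff and the demo is not fixed by the given facts.

cannot be determined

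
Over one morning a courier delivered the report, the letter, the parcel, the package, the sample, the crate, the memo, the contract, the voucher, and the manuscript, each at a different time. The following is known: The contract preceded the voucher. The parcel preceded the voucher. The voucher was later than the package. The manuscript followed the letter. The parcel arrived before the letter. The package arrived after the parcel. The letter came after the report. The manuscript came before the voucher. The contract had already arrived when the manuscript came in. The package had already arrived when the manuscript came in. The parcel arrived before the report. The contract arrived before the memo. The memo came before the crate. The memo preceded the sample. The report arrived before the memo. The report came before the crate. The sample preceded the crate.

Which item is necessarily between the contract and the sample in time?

the memo

Tracing the constraints gives the contract → the memo → the sample, so the memo sits after the contract and before the sample.
No other item is forced both after the contract and before the sample.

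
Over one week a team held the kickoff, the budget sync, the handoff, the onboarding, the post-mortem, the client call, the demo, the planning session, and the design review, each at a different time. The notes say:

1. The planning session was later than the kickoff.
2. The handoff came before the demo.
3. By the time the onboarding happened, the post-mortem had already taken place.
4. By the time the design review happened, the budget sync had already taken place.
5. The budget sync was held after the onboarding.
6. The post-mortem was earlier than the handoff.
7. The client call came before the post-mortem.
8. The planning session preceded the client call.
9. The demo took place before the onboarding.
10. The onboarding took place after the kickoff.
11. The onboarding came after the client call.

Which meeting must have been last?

Every other meeting has a chain of constraints placing it before the design review, so the design review is last.

the design review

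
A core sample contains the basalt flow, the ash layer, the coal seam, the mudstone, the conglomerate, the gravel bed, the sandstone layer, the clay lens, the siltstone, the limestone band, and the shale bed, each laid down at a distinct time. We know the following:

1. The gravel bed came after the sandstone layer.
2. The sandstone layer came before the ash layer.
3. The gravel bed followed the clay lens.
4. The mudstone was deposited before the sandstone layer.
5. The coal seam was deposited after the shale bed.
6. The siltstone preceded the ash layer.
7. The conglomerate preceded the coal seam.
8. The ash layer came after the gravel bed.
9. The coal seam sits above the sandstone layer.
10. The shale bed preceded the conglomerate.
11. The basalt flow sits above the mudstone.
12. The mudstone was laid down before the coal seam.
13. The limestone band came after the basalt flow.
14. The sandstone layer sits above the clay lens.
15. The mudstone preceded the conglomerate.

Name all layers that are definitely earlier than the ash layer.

the clay lens, the gravel bed, the mudstone, the sandstone layer, the siltstone

Directly stated before the ash layer: the gravel bed, the sandstone layer, and the siltstone.
The clay lens reaches the ash layer via the clay lens → the sandstone layer → the ash layer.
The mudstone reaches the ash layer via the mudstone → the sandstone layer → the ash layer.
No chain forces the shale bed (or any of the others) ahead of the ash layer.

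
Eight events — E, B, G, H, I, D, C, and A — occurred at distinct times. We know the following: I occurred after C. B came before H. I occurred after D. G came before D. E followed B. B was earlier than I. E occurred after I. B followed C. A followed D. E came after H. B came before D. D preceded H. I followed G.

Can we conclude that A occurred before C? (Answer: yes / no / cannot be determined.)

Tracing the constraints gives C → B → D → A, so C must come before A.
That means A cannot be before C.

no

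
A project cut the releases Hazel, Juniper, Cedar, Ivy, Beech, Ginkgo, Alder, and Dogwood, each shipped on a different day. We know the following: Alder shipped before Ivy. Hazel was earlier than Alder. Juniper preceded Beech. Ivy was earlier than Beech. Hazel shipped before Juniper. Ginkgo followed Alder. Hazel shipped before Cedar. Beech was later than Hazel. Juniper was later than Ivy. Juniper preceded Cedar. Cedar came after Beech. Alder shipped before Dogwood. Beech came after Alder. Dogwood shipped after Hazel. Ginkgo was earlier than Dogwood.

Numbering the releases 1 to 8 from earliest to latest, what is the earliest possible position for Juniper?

4

Alder, Hazel, and Ivy must all come before Juniper — 3 forced predecessors.
Nothing else is forced ahead of Juniper, so its earliest slot is position 3 + 1 = 4.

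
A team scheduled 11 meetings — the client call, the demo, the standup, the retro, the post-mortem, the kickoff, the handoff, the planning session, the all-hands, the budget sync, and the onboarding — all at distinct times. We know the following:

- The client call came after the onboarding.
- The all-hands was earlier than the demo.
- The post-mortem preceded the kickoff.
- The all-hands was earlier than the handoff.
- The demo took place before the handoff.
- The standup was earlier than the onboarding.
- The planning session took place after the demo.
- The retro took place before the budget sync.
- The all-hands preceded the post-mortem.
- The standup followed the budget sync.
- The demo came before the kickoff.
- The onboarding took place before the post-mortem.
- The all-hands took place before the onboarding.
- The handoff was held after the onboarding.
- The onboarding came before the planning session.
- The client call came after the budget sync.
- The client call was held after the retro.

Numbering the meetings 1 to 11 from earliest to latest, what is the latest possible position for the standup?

The standup must come before the client call, the handoff, the kickoff, the onboarding, the planning session, and the post-mortem — 6 meetings forced after it.
Everything else can be placed before the standup in some valid order, so the standup can sit as late as position 11 − 6 = 5.

5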